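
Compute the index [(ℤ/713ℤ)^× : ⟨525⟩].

By Lagrange's theorem, ord_713(525) divides φ(713) = φ(23·31) = (23−1)·(31−1) = 22·30 = 660 = 2^2 · 3 · 5 · 11.
Divisors of 660: 1, 2, 3, 4, 5, 6, 10, 11, 12, 15, 20, 22, 30, 33, 44, 55, 60, 66, 110, 132, 165, 220, 330, 660.
Check 525^d mod 713 for each divisor in increasing order:
525^1 ≡ 525 (mod 713)
525^2 ≡ 407 (mod 713)
525^3 ≡ 488 (mod 713)
525^4 ≡ 233 (mod 713)
525^5 ≡ 402 (mod 713)
525^6 ≡ 2 (mod 713)
525^10 ≡ 466 (mod 713)
525^11 ≡ 91 (mod 713)
525^12 ≡ 4 (mod 713)
525^15 ≡ 526 (mod 713)
525^20 ≡ 404 (mod 713)
525^22 ≡ 438 (mod 713)
525^30 ≡ 32 (mod 713)
525^33 ≡ 643 (mod 713)
525^44 ≡ 47 (mod 713)
525^55 ≡ 712 (mod 713)
525^60 ≡ 311 (mod 713)
525^66 ≡ 622 (mod 713)
525^110 ≡ 1 (mod 713) ✓
So ord_713(525) = 110, hence |⟨525⟩| = 110.
[(Z/713Z)^× : ⟨525⟩] = 660/110 = 6.

6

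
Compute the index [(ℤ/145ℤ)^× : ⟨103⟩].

4

The order of 103 must divide φ(145) = φ(5·29) = (5−1)·(29−1) = 4·28 = 112 = 2^4 · 7.
Divisors of 112: 1, 2, 4, 7, 8, 14, 16, 28, 56, 112.
Test each divisor d:
103^1 ≡ 103 (mod 145)
103^2 ≡ 24 (mod 145)
103^4 ≡ 141 (mod 145)
103^7 ≡ 117 (mod 145)
103^8 ≡ 16 (mod 145)
103^14 ≡ 59 (mod 145)
103^16 ≡ 111 (mod 145)
103^28 ≡ 1 (mod 145) ✓
So ord_145(103) = 28, hence |⟨103⟩| = 28.
[(Z/145Z)^× : ⟨103⟩] = 112/28 = 4.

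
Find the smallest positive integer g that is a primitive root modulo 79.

φ(79) = 79 − 1 = 78 = 2 · 3 · 13.
Test candidates g = 2, 3, … against the prime factors q ∈ {2, 3, 13} of φ(79): g is a generator iff g^(78/q) ≢ 1 for every such q.
g = 2: 2^39 ≡ 1 — hits 1, so not a primitive root.
g = 3: 3^39 ≡ 78; 3^26 ≡ 23; 3^6 ≡ 18 — none is 1, so 3 is a primitive root.
Hence the least primitive root of 79 is 3.

3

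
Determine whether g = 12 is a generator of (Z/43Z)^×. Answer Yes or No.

φ(43) = 43 − 1 = 42 = 2 · 3 · 7.
12 is a primitive root mod 43 iff 12^(φ(43)/q) ≢ 1 for every prime q | φ(43), i.e. q ∈ {2, 3, 7}.
12^21 ≡ 42 (mod 43)  [q = 2: ≢ 1 ✓]
12^14 ≡ 36 (mod 43)  [q = 3: ≢ 1 ✓]
12^6 ≡ 21 (mod 43)  [q = 7: ≢ 1 ✓]
All checks pass, so 12 has order 42 and is a primitive root modulo 43.

Yes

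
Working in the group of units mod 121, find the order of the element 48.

55

The order of 48 must divide φ(121) = φ(11^2) = 11·(11−1) = 110 = 2 · 5 · 11.
Divisors of 110: 1, 2, 5, 10, 11, 22, 55, 110.
Check 48^d mod 121 for each divisor in increasing order:
48^1 ≡ 48
48^2 ≡ 5
48^5 ≡ 111
48^10 ≡ 100
48^11 ≡ 81
48^22 ≡ 27
48^55 ≡ 1
Hence ord(48) = 55.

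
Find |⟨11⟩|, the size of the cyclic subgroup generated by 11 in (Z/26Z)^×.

By Lagrange's theorem, ord_26(11) divides φ(26) = φ(2)·φ(13) = 1·12 = 12 = 2^2 · 3.
Divisors of 12: 1, 2, 3, 4, 6, 12.
Test each divisor d:
11^1 ≡ 11 (mod 26)
11^2 ≡ 17 (mod 26)
11^3 ≡ 5 (mod 26)
11^4 ≡ 3 (mod 26)
11^6 ≡ 25 (mod 26)
11^12 ≡ 1 (mod 26) ✓
So ord_26(11) = 12.

12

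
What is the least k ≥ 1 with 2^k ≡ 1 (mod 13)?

Since 2 ∈ (Z/13Z)^×, its order divides φ(13) = 13 − 1 = 12 = 2^2 · 3.
Divisors of 12: 1, 2, 3, 4, 6, 12.
Check 2^d mod 13 for each divisor in increasing order:
2^1 ≡ 2 (mod 13)
2^2 ≡ 4 (mod 13)
2^3 ≡ 8 (mod 13)
2^4 ≡ 3 (mod 13)
2^6 ≡ 12 (mod 13)
2^12 ≡ 1 (mod 13) ✓
The smallest such exponent is 12, so the order of 2 is 12.

12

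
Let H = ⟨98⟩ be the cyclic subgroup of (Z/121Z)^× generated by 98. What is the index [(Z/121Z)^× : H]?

5

The order of 98 must divide φ(121) = φ(11^2) = 11·(11−1) = 110 = 2 · 5 · 11.
Divisors of 110: 1, 2, 5, 10, 11, 22, 55, 110.
Test each divisor d:
98^1 ≡ 98
98^2 ≡ 45
98^5 ≡ 10
98^10 ≡ 100
98^11 ≡ 120
98^22 ≡ 1
The order of 98 is 22, so the subgroup it generates has 22 elements.
Index = |(Z/121Z)^×| / |⟨98⟩| = 110 / 22 = 5.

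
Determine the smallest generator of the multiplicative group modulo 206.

5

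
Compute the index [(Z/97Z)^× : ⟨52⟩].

3

The order of 52 must divide φ(97) = 97 − 1 = 96 = 2^5 · 3.
Divisors of 96: 1, 2, 3, 4, 6, 8, 12, 16, 24, 32, 48, 96.
Check 52^d mod 97 for each divisor in increasing order:
52^1 ≡ 52 (mod 97)
52^2 ≡ 85 (mod 97)
52^3 ≡ 55 (mod 97)
52^4 ≡ 47 (mod 97)
52^6 ≡ 18 (mod 97)
52^8 ≡ 75 (mod 97)
52^12 ≡ 33 (mod 97)
52^16 ≡ 96 (mod 97)
52^24 ≡ 22 (mod 97)
52^32 ≡ 1 (mod 97) ✓
The order of 52 is 32, so the subgroup it generates has 32 elements.
The index is φ(97) / ord(52) = 96 / 32 = 3.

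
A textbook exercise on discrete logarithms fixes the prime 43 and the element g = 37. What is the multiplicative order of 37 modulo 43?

6

Since 37 ∈ (Z/43Z)^×, its order divides φ(43) = 43 − 1 = 42 = 2 · 3 · 7.
Divisors of 42: 1, 2, 3, 6, 7, 14, 21, 42.
Test each divisor d:
37^1 ≡ 37 (mod 43)
37^2 ≡ 36 (mod 43)
37^3 ≡ 42 (mod 43)
37^6 ≡ 1 (mod 43) ✓
Hence ord(37) = 6.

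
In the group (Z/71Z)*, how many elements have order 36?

0

φ(71) = 71 − 1 = 70 = 2 · 5 · 7.
In a cyclic group of order 70, there are φ(d) elements of order d for each divisor d of 70, and zero for non-divisors.
Here 70 is not a multiple of 36, so there are no elements of order 36.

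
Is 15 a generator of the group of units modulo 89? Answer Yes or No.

φ(89) = 89 − 1 = 88 = 2^3 · 11.
15 is a primitive root mod 89 iff 15^(φ(89)/q) ≢ 1 for every prime q | φ(89), i.e. q ∈ {2, 11}.
15^44 ≡ 88 (mod 89)  [q = 2: ≢ 1 ✓]
15^8 ≡ 78 (mod 89)  [q = 11: ≢ 1 ✓]
Every test exponent gives a nontrivial residue, hence 15 generates the full group.

Yes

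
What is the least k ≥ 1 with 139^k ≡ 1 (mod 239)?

14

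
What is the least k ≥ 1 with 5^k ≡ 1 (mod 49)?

Since 5 ∈ (Z/49Z)^×, its order divides φ(49) = φ(7^2) = 7·(7−1) = 42 = 2 · 3 · 7.
Divisors of 42: 1, 2, 3, 6, 7, 14, 21, 42.
Compute 5^d (mod 49) for the divisors d until we hit 1:
5^1 ≡ 5 (mod 49)
5^2 ≡ 25 (mod 49)
5^3 ≡ 27 (mod 49)
5^6 ≡ 43 (mod 49)
5^7 ≡ 19 (mod 49)
5^14 ≡ 18 (mod 49)
5^21 ≡ 48 (mod 49)
5^42 ≡ 1 (mod 49) ✓
Hence ord(5) = 42.

42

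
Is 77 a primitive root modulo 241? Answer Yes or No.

No

φ(241) = 241 − 1 = 240 = 2^4 · 3 · 5.
Test 77^(240/q) mod 241 for each prime factor q of 240:
77^120 ≡ 1 (mod 241)  [q = 2: ≡ 1 ✗]
77^80 ≡ 225 (mod 241)  [q = 3: ≢ 1 ✓]
77^48 ≡ 91 (mod 241)  [q = 5: ≢ 1 ✓]
77^120 ≡ 1 shows ord(77) | 120, strictly less than φ(241); not a primitive root.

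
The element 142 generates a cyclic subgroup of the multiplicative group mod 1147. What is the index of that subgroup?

18

The order of 142 must divide φ(1147) = φ(31·37) = (31−1)·(37−1) = 30·36 = 1080 = 2^3 · 3^3 · 5.
Divisors of 1080: 1, 2, 3, 4, 5, 6, 8, 9, 10, 12, 15, 18, 20, 24, 27, 30, 36, 40, 45, 54, 60, 72, 90, 108, 120, 135, 180, 216, 270, 360, 540, 1080.
Check 142^d mod 1147 for each divisor in increasing order:
142^1 ≡ 142
142^2 ≡ 665
142^3 ≡ 376
142^4 ≡ 630
142^5 ≡ 1141
142^6 ≡ 295
142^8 ≡ 38
142^9 ≡ 808
142^10 ≡ 36
142^12 ≡ 1000
142^15 ≡ 931
142^18 ≡ 221
142^20 ≡ 149
142^24 ≡ 963
142^27 ≡ 783
142^30 ≡ 776
142^36 ≡ 667
142^40 ≡ 408
142^45 ≡ 993
142^54 ≡ 591
142^60 ≡ 1
Thus |⟨142⟩| = ord(142) = 60.
Index = |(Z/1147Z)^×| / |⟨142⟩| = 1080 / 60 = 18.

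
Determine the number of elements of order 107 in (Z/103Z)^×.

0

φ(103) = 103 − 1 = 102 = 2 · 3 · 17.
In a cyclic group of order 102, there are φ(d) elements of order d for each divisor d of 102, and zero for non-divisors.
Here 102 is not a multiple of 107, so there are no elements of order 107.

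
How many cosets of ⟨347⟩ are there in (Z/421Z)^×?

By Lagrange's theorem, ord_421(347) divides φ(421) = 421 − 1 = 420 = 2^2 · 3 · 5 · 7.
Divisors of 420: 1, 2, 3, 4, 5, 6, 7, 10, 12, 14, 15, 20, 21, 28, 30, 35, 42, 60, 70, 84, 105, 140, 210, 420.
Evaluate successive powers at the divisors of 420:
347^1 ≡ 347
347^2 ≡ 3
347^3 ≡ 199
347^4 ≡ 9
347^5 ≡ 176
347^6 ≡ 27
347^7 ≡ 107
347^10 ≡ 243
347^12 ≡ 308
347^14 ≡ 82
347^15 ≡ 247
347^20 ≡ 109
347^21 ≡ 354
347^28 ≡ 409
347^30 ≡ 385
347^35 ≡ 400
347^42 ≡ 279
347^60 ≡ 33
347^70 ≡ 20
347^84 ≡ 377
347^105 ≡ 1
Thus |⟨347⟩| = ord(347) = 105.
[(Z/421Z)^× : ⟨347⟩] = 420/105 = 4.

4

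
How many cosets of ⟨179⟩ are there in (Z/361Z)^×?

3

ord(179) | φ(361) = φ(19^2) = 19·(19−1) = 342 = 2 · 3^2 · 19.
Divisors of 342: 1, 2, 3, 6, 9, 18, 19, 38, 57, 114, 171, 342.
Compute 179^d (mod 361) for the divisors d until we hit 1:
179^1 ≡ 179 (mod 361)
179^2 ≡ 273 (mod 361)
179^3 ≡ 132 (mod 361)
179^6 ≡ 96 (mod 361)
179^9 ≡ 37 (mod 361)
179^18 ≡ 286 (mod 361)
179^19 ≡ 293 (mod 361)
179^38 ≡ 292 (mod 361)
179^57 ≡ 360 (mod 361)
179^114 ≡ 1 (mod 361) ✓
Thus |⟨179⟩| = ord(179) = 114.
The index is φ(361) / ord(179) = 342 / 114 = 3.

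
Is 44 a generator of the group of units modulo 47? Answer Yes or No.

φ(47) = 47 − 1 = 46 = 2 · 23.
An element g generates (Z/47Z)^× iff g^(46/q) ≢ 1 (mod 47) for each prime q ∈ {2, 23}.
44^23 ≡ 46 (mod 47)  [q = 2: ≢ 1 ✓]
44^2 ≡ 9 (mod 47)  [q = 23: ≢ 1 ✓]
None equal 1, so ord_47(44) = 46: 44 is a primitive root.

Yes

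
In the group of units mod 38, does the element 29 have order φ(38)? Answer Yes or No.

φ(38) = φ(2)·φ(19) = 1·18 = 18 = 2 · 3^2.
29 is a primitive root mod 38 iff 29^(φ(38)/q) ≢ 1 for every prime q | φ(38), i.e. q ∈ {2, 3}.
29^9 ≡ 37 (mod 38)  [q = 2: ≢ 1 ✓]
29^6 ≡ 11 (mod 38)  [q = 3: ≢ 1 ✓]
All checks pass, so 29 has order 18 and is a primitive root modulo 38.

Yes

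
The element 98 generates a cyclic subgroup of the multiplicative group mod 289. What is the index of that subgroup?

4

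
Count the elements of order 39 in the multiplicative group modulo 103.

0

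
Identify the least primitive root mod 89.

φ(89) = 89 − 1 = 88 = 2^3 · 11.
g is a primitive root iff g^(88/q) ≢ 1 (mod 89) for each prime q ∈ {2, 11}.
g = 2: 2^44 ≡ 1 — hits 1, so not a primitive root.
g = 3: 3^44 ≡ 88; 3^8 ≡ 64 — none is 1, so 3 is a primitive root.
The smallest primitive root modulo 89 is 3.

3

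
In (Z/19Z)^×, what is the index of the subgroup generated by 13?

1

Since 13 ∈ (Z/19Z)^×, its order divides φ(19) = 19 − 1 = 18 = 2 · 3^2.
Divisors of 18: 1, 2, 3, 6, 9, 18.
Evaluate successive powers at the divisors of 18:
13^1 ≡ 13 (mod 19)
13^2 ≡ 17 (mod 19)
13^3 ≡ 12 (mod 19)
13^6 ≡ 11 (mod 19)
13^9 ≡ 18 (mod 19)
13^18 ≡ 1 (mod 19) ✓
The order of 13 is 18, so the subgroup it generates has 18 elements.
[(Z/19Z)^× : ⟨13⟩] = 18/18 = 1.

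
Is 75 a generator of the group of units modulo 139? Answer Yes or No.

No

φ(139) = 139 − 1 = 138 = 2 · 3 · 23.
75 is a primitive root mod 139 iff 75^(φ(139)/q) ≢ 1 for every prime q | φ(139), i.e. q ∈ {2, 3, 23}.
75^69 ≡ 138 (mod 139)  [q = 2: ≢ 1 ✓]
75^46 ≡ 1 (mod 139)  [q = 3: ≡ 1 ✗]
75^6 ≡ 100 (mod 139)  [q = 23: ≢ 1 ✓]
Since 75^46 ≡ 1, the order of 75 divides 46 < 138, so 75 is not a primitive root.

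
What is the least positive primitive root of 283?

3

φ(283) = 283 − 1 = 282 = 2 · 3 · 47.
g is a primitive root iff g^(282/q) ≢ 1 (mod 283) for each prime q ∈ {2, 3, 47}.
g = 2: 2^141 ≡ 282; 2^94 ≡ 1 — hits 1, so not a primitive root.
g = 3: 3^141 ≡ 282; 3^94 ≡ 238; 3^6 ≡ 163 — none is 1, so 3 is a primitive root.
Hence the least primitive root of 283 is 3.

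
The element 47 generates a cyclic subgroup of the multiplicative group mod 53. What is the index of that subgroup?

ord(47) | φ(53) = 53 − 1 = 52 = 2^2 · 13.
Divisors of 52: 1, 2, 4, 13, 26, 52.
Compute 47^d (mod 53) for the divisors d until we hit 1:
47^1 ≡ 47
47^2 ≡ 36
47^4 ≡ 24
47^13 ≡ 1
The order of 47 is 13, so the subgroup it generates has 13 elements.
Index = |(Z/53Z)^×| / |⟨47⟩| = 52 / 13 = 4.

4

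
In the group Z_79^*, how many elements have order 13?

12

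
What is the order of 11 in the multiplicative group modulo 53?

26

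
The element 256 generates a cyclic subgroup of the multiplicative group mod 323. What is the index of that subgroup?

32

The order of 256 must divide φ(323) = φ(17·19) = (17−1)·(19−1) = 16·18 = 288 = 2^5 · 3^2.
Divisors of 288: 1, 2, 3, 4, 6, 8, 9, 12, 16, 18, 24, 32, 36, 48, 72, 96, 144, 288.
Evaluate successive powers at the divisors of 288:
256^1 ≡ 256 (mod 323)
256^2 ≡ 290 (mod 323)
256^3 ≡ 273 (mod 323)
256^4 ≡ 120 (mod 323)
256^6 ≡ 239 (mod 323)
256^8 ≡ 188 (mod 323)
256^9 ≡ 1 (mod 323) ✓
The order of 256 is 9, so the subgroup it generates has 9 elements.
[(Z/323Z)^× : ⟨256⟩] = 288/9 = 32.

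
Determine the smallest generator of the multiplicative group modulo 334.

5

φ(334) = φ(2)·φ(167) = 1·166 = 166 = 2 · 83.
g is a primitive root iff g^(166/q) ≢ 1 (mod 334) for each prime q ∈ {2, 83}.
g = 2: gcd(2, 334) = 2 > 1, not a unit — skip.
g = 3: 3^83 ≡ 1 — hits 1, so not a primitive root.
g = 4: gcd(4, 334) = 2 > 1, not a unit — skip.
g = 5: 5^83 ≡ 333; 5^2 ≡ 25 — none is 1, so 5 is a primitive root.
Hence the least primitive root of 334 is 5.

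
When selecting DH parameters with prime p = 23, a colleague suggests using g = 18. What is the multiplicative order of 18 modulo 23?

11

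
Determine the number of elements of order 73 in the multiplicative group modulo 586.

72

φ(586) = φ(2)·φ(293) = 1·292 = 292 = 2^2 · 73.
Since (Z/586Z)^× is cyclic of order 292, the number of elements of order d is φ(d) when d | 292 and 0 otherwise.
73 | 292, and φ(73) = 73 − 1 = 72.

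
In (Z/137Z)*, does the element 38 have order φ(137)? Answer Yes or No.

No

φ(137) = 137 − 1 = 136 = 2^3 · 17.
An element g generates (Z/137Z)^× iff g^(136/q) ≢ 1 (mod 137) for each prime q ∈ {2, 17}.
38^68 ≡ 1 (mod 137)  [q = 2: ≡ 1 ✗]
38^8 ≡ 16 (mod 137)  [q = 17: ≢ 1 ✓]
Since 38^68 ≡ 1, the order of 38 divides 68 < 136, so 38 is not a primitive root.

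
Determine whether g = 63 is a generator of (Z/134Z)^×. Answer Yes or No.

φ(134) = φ(2)·φ(67) = 1·66 = 66 = 2 · 3 · 11.
It suffices to check that the order of 63 is not a proper divisor of 66: compute 63^(66/q) for q ∈ {2, 3, 11}.
63^33 ≡ 133 (mod 134)  [q = 2: ≢ 1 ✓]
63^22 ≡ 29 (mod 134)  [q = 3: ≢ 1 ✓]
63^6 ≡ 9 (mod 134)  [q = 11: ≢ 1 ✓]
Every test exponent gives a nontrivial residue, hence 63 generates the full group.

Yes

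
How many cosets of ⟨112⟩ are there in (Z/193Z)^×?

48

Since 112 ∈ (Z/193Z)^×, its order divides φ(193) = 193 − 1 = 192 = 2^6 · 3.
Divisors of 192: 1, 2, 3, 4, 6, 8, 12, 16, 24, 32, 48, 64, 96, 192.
Check 112^d mod 193 for each divisor in increasing order:
112^1 ≡ 112 (mod 193)
112^2 ≡ 192 (mod 193)
112^3 ≡ 81 (mod 193)
112^4 ≡ 1 (mod 193) ✓
Thus |⟨112⟩| = ord(112) = 4.
The index is φ(193) / ord(112) = 192 / 4 = 48.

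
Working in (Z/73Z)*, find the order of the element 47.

72

Since 47 ∈ (Z/73Z)^×, its order divides φ(73) = 73 − 1 = 72 = 2^3 · 3^2.
Divisors of 72: 1, 2, 3, 4, 6, 8, 9, 12, 18, 24, 36, 72.
Check 47^d mod 73 for each divisor in increasing order:
47^1 ≡ 47 (mod 73)
47^2 ≡ 19 (mod 73)
47^3 ≡ 17 (mod 73)
47^4 ≡ 69 (mod 73)
47^6 ≡ 70 (mod 73)
47^8 ≡ 16 (mod 73)
47^9 ≡ 22 (mod 73)
47^12 ≡ 9 (mod 73)
47^18 ≡ 46 (mod 73)
47^24 ≡ 8 (mod 73)
47^36 ≡ 72 (mod 73)
47^72 ≡ 1 (mod 73) ✓
The smallest such exponent is 72, so the order of 47 is 72.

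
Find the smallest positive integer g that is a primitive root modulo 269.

φ(269) = 269 − 1 = 268 = 2^2 · 67.
g is a primitive root iff g^(268/q) ≢ 1 (mod 269) for each prime q ∈ {2, 67}.
g = 2: 2^134 ≡ 268; 2^4 ≡ 16 — none is 1, so 2 is a primitive root.
The smallest primitive root modulo 269 is 2.

2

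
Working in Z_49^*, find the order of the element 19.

6

Since 19 ∈ (Z/49Z)^×, its order divides φ(49) = φ(7^2) = 7·(7−1) = 42 = 2 · 3 · 7.
Divisors of 42: 1, 2, 3, 6, 7, 14, 21, 42.
Evaluate successive powers at the divisors of 42:
19^1 ≡ 19
19^2 ≡ 18
19^3 ≡ 48
19^6 ≡ 1
Therefore the multiplicative order of 19 modulo 49 is 6.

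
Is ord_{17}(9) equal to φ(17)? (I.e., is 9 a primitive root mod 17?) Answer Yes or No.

φ(17) = 17 − 1 = 16 = 2^4.
Test 9^(16/q) mod 17 for each prime factor q of 16:
9^8 ≡ 1 (mod 17)  [q = 2: ≡ 1 ✗]
9^8 ≡ 1 shows ord(9) | 8, strictly less than φ(17); not a primitive root.

No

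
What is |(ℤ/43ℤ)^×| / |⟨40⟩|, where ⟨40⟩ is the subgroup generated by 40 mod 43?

Since 40 ∈ (Z/43Z)^×, its order divides φ(43) = 43 − 1 = 42 = 2 · 3 · 7.
Divisors of 42: 1, 2, 3, 6, 7, 14, 21, 42.
Test each divisor d:
40^1 ≡ 40 (mod 43)
40^2 ≡ 9 (mod 43)
40^3 ≡ 16 (mod 43)
40^6 ≡ 41 (mod 43)
40^7 ≡ 6 (mod 43)
40^14 ≡ 36 (mod 43)
40^21 ≡ 1 (mod 43) ✓
So ord_43(40) = 21, hence |⟨40⟩| = 21.
[(Z/43Z)^× : ⟨40⟩] = 42/21 = 2.

2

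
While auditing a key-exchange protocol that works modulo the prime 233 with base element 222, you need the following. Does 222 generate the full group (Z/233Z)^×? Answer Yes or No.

φ(233) = 233 − 1 = 232 = 2^3 · 29.
Test 222^(232/q) mod 233 for each prime factor q of 232:
222^116 ≡ 232 (mod 233)  [q = 2: ≢ 1 ✓]
222^8 ≡ 46 (mod 233)  [q = 29: ≢ 1 ✓]
None equal 1, so ord_233(222) = 232: 222 is a primitive root.

Yes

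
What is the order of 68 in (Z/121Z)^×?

110

By Lagrange's theorem, ord_121(68) divides φ(121) = φ(11^2) = 11·(11−1) = 110 = 2 · 5 · 11.
Divisors of 110: 1, 2, 5, 10, 11, 22, 55, 110.
Compute 68^d (mod 121) for the divisors d until we hit 1:
68^1 ≡ 68 (mod 121)
68^2 ≡ 26 (mod 121)
68^5 ≡ 109 (mod 121)
68^10 ≡ 23 (mod 121)
68^11 ≡ 112 (mod 121)
68^22 ≡ 81 (mod 121)
68^55 ≡ 120 (mod 121)
68^110 ≡ 1 (mod 121) ✓
Hence ord(68) = 110.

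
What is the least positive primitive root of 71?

7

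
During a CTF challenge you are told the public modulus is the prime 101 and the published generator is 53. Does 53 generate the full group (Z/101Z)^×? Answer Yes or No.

φ(101) = 101 − 1 = 100 = 2^2 · 5^2.
An element g generates (Z/101Z)^× iff g^(100/q) ≢ 1 (mod 101) for each prime q ∈ {2, 5}.
53^50 ≡ 100 (mod 101)  [q = 2: ≢ 1 ✓]
53^20 ≡ 87 (mod 101)  [q = 5: ≢ 1 ✓]
All checks pass, so 53 has order 100 and is a primitive root modulo 101.

Yes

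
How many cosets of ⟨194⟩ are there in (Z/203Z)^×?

4

ord(194) | φ(203) = φ(7·29) = (7−1)·(29−1) = 6·28 = 168 = 2^3 · 3 · 7.
Divisors of 168: 1, 2, 3, 4, 6, 7, 8, 12, 14, 21, 24, 28, 42, 56, 84, 168.
Compute 194^d (mod 203) for the divisors d until we hit 1:
194^1 ≡ 194 (mod 203)
194^2 ≡ 81 (mod 203)
194^3 ≡ 83 (mod 203)
194^4 ≡ 65 (mod 203)
194^6 ≡ 190 (mod 203)
194^7 ≡ 117 (mod 203)
194^8 ≡ 165 (mod 203)
194^12 ≡ 169 (mod 203)
194^14 ≡ 88 (mod 203)
194^21 ≡ 146 (mod 203)
194^24 ≡ 141 (mod 203)
194^28 ≡ 30 (mod 203)
194^42 ≡ 1 (mod 203) ✓
So ord_203(194) = 42, hence |⟨194⟩| = 42.
[(Z/203Z)^× : ⟨194⟩] = 168/42 = 4.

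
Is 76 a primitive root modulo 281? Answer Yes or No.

φ(281) = 281 − 1 = 280 = 2^3 · 5 · 7.
It suffices to check that the order of 76 is not a proper divisor of 280: compute 76^(280/q) for q ∈ {2, 5, 7}.
76^140 ≡ 280 (mod 281)  [q = 2: ≢ 1 ✓]
76^56 ≡ 232 (mod 281)  [q = 5: ≢ 1 ✓]
76^40 ≡ 79 (mod 281)  [q = 7: ≢ 1 ✓]
None equal 1, so ord_281(76) = 280: 76 is a primitive root.

Yes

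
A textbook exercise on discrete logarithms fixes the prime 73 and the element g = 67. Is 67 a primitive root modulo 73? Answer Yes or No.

No

φ(73) = 73 − 1 = 72 = 2^3 · 3^2.
67 is a primitive root mod 73 iff 67^(φ(73)/q) ≢ 1 for every prime q | φ(73), i.e. q ∈ {2, 3}.
67^36 ≡ 1 (mod 73)  [q = 2: ≡ 1 ✗]
67^24 ≡ 64 (mod 73)  [q = 3: ≢ 1 ✓]
67^36 ≡ 1 shows ord(67) | 36, strictly less than φ(73); not a primitive root.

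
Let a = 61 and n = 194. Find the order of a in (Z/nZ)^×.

The order of 61 must divide φ(194) = φ(2)·φ(97) = 1·96 = 96 = 2^5 · 3.
Divisors of 96: 1, 2, 3, 4, 6, 8, 12, 16, 24, 32, 48, 96.
Evaluate successive powers at the divisors of 96:
61^1 ≡ 61
61^2 ≡ 35
61^3 ≡ 1
Therefore the multiplicative order of 61 modulo 194 is 3.

3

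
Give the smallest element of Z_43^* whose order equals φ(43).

3

φ(43) = 43 − 1 = 42 = 2 · 3 · 7.
g is a primitive root iff g^(42/q) ≢ 1 (mod 43) for each prime q ∈ {2, 3, 7}.
g = 2: 2^21 ≡ 42; 2^14 ≡ 1 — hits 1, so not a primitive root.
g = 3: 3^21 ≡ 42; 3^14 ≡ 36; 3^6 ≡ 41 — none is 1, so 3 is a primitive root.
Hence the least primitive root of 43 is 3.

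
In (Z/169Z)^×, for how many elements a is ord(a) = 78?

φ(169) = φ(13^2) = 13·(13−1) = 156 = 2^2 · 3 · 13.
Since (Z/169Z)^× is cyclic of order 156, the number of elements of order d is φ(d) when d | 156 and 0 otherwise.
78 = 2 · 3 · 13 divides 156, and φ(78) = 24.

24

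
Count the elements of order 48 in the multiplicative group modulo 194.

16

φ(194) = φ(2)·φ(97) = 1·96 = 96 = 2^5 · 3.
In a cyclic group of order 96, there are φ(d) elements of order d for each divisor d of 96, and zero for non-divisors.
48 = 2^4 · 3 divides 96, and φ(48) = 16.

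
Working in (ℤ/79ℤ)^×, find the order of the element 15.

By Lagrange's theorem, ord_79(15) divides φ(79) = 79 − 1 = 78 = 2 · 3 · 13.
Divisors of 78: 1, 2, 3, 6, 13, 26, 39, 78.
Test each divisor d:
15^1 ≡ 15
15^2 ≡ 67
15^3 ≡ 57
15^6 ≡ 10
15^13 ≡ 78
15^26 ≡ 1
The smallest such exponent is 26, so the order of 15 is 26.

26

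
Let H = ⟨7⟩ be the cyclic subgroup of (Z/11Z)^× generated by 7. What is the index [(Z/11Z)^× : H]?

1

The order of 7 must divide φ(11) = 11 − 1 = 10 = 2 · 5.
Divisors of 10: 1, 2, 5, 10.
Evaluate successive powers at the divisors of 10:
7^1 ≡ 7 (mod 11)
7^2 ≡ 5 (mod 11)
7^5 ≡ 10 (mod 11)
7^10 ≡ 1 (mod 11) ✓
The order of 7 is 10, so the subgroup it generates has 10 elements.
Index = |(Z/11Z)^×| / |⟨7⟩| = 10 / 10 = 1.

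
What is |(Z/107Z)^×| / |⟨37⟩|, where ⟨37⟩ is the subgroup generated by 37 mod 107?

2

Since 37 ∈ (Z/107Z)^×, its order divides φ(107) = 107 − 1 = 106 = 2 · 53.
Divisors of 106: 1, 2, 53, 106.
Check 37^d mod 107 for each divisor in increasing order:
37^1 ≡ 37 (mod 107)
37^2 ≡ 85 (mod 107)
37^53 ≡ 1 (mod 107) ✓
So ord_107(37) = 53, hence |⟨37⟩| = 53.
The index is φ(107) / ord(37) = 106 / 53 = 2.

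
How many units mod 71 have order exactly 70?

24

φ(71) = 71 − 1 = 70 = 2 · 5 · 7.
(Z/71Z)^× is cyclic (|G| = 70); a cyclic group of order m has exactly φ(d) elements of each order d | m, and none otherwise.
70 = 2 · 5 · 7 divides 70, and φ(70) = 24.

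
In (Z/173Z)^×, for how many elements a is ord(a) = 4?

φ(173) = 173 − 1 = 172 = 2^2 · 43.
(Z/173Z)^× is cyclic (|G| = 172); a cyclic group of order m has exactly φ(d) elements of each order d | m, and none otherwise.
4 = 2^2 divides 172, and φ(4) = 2.

2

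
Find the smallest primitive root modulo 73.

5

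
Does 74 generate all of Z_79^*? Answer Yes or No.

Yes

φ(79) = 79 − 1 = 78 = 2 · 3 · 13.
Test 74^(78/q) mod 79 for each prime factor q of 78:
74^39 ≡ 78 (mod 79)  [q = 2: ≢ 1 ✓]
74^26 ≡ 55 (mod 79)  [q = 3: ≢ 1 ✓]
74^6 ≡ 62 (mod 79)  [q = 13: ≢ 1 ✓]
All checks pass, so 74 has order 78 and is a primitive root modulo 79.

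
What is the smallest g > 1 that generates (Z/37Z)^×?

2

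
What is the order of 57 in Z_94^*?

46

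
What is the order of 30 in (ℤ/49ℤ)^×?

3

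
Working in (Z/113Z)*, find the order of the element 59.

112

Since 59 ∈ (Z/113Z)^×, its order divides φ(113) = 113 − 1 = 112 = 2^4 · 7.
Divisors of 112: 1, 2, 4, 7, 8, 14, 16, 28, 56, 112.
Compute 59^d (mod 113) for the divisors d until we hit 1:
59^1 ≡ 59 (mod 113)
59^2 ≡ 91 (mod 113)
59^4 ≡ 32 (mod 113)
59^7 ≡ 48 (mod 113)
59^8 ≡ 7 (mod 113)
59^14 ≡ 44 (mod 113)
59^16 ≡ 49 (mod 113)
59^28 ≡ 15 (mod 113)
59^56 ≡ 112 (mod 113)
59^112 ≡ 1 (mod 113) ✓
The smallest such exponent is 112, so the order of 59 is 112.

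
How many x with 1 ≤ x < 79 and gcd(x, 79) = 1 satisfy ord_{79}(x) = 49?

0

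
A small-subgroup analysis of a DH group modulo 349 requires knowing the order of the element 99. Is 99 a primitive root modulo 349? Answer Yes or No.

Yes

φ(349) = 349 − 1 = 348 = 2^2 · 3 · 29.
Test 99^(348/q) mod 349 for each prime factor q of 348:
99^174 ≡ 348 (mod 349)  [q = 2: ≢ 1 ✓]
99^116 ≡ 226 (mod 349)  [q = 3: ≢ 1 ✓]
99^12 ≡ 285 (mod 349)  [q = 29: ≢ 1 ✓]
None equal 1, so ord_349(99) = 348: 99 is a primitive root.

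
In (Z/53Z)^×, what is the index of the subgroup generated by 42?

4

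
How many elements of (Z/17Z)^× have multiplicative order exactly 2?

φ(17) = 17 − 1 = 16 = 2^4.
In a cyclic group of order 16, there are φ(d) elements of order d for each divisor d of 16, and zero for non-divisors.
2 | 16, and φ(2) = 2 − 1 = 1.

1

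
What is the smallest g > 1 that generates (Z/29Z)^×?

2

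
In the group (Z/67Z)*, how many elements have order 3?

φ(67) = 67 − 1 = 66 = 2 · 3 · 11.
In a cyclic group of order 66, there are φ(d) elements of order d for each divisor d of 66, and zero for non-divisors.
3 | 66, and φ(3) = 3 − 1 = 2.

2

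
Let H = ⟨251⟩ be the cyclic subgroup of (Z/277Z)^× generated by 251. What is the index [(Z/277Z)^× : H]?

By Lagrange's theorem, ord_277(251) divides φ(277) = 277 − 1 = 276 = 2^2 · 3 · 23.
Divisors of 276: 1, 2, 3, 4, 6, 12, 23, 46, 69, 92, 138, 276.
Check 251^d mod 277 for each divisor in increasing order:
251^1 ≡ 251
251^2 ≡ 122
251^3 ≡ 152
251^4 ≡ 203
251^6 ≡ 113
251^12 ≡ 27
251^23 ≡ 217
251^46 ≡ 276
251^69 ≡ 60
251^92 ≡ 1
The order of 251 is 92, so the subgroup it generates has 92 elements.
The index is φ(277) / ord(251) = 276 / 92 = 3.

3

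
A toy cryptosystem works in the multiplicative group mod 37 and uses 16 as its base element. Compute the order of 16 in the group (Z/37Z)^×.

9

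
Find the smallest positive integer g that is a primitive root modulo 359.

7

φ(359) = 359 − 1 = 358 = 2 · 179.
Test candidates g = 2, 3, … against the prime factors q ∈ {2, 179} of φ(359): g is a generator iff g^(358/q) ≢ 1 for every such q.
g = 2: 2^179 ≡ 1 — hits 1, so not a primitive root.
g = 3: 3^179 ≡ 1 — hits 1, so not a primitive root.
g = 4: 4^179 ≡ 1 — hits 1, so not a primitive root.
g = 5: 5^179 ≡ 1 — hits 1, so not a primitive root.
g = 6: 6^179 ≡ 1 — hits 1, so not a primitive root.
g = 7: 7^179 ≡ 358; 7^2 ≡ 49 — none is 1, so 7 is a primitive root.
Hence the least primitive root of 359 is 7.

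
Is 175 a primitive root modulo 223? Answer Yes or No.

φ(223) = 223 − 1 = 222 = 2 · 3 · 37.
Test 175^(222/q) mod 223 for each prime factor q of 222:
175^111 ≡ 1 (mod 223)  [q = 2: ≡ 1 ✗]
175^74 ≡ 183 (mod 223)  [q = 3: ≢ 1 ✓]
175^6 ≡ 33 (mod 223)  [q = 37: ≢ 1 ✓]
The check at q = 2 fails, so 175 generates a proper subgroup.

No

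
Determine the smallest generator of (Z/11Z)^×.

φ(11) = 11 − 1 = 10 = 2 · 5.
g is a primitive root iff g^(10/q) ≢ 1 (mod 11) for each prime q ∈ {2, 5}.
g = 2: 2^5 ≡ 10; 2^2 ≡ 4 — none is 1, so 2 is a primitive root.
The smallest primitive root modulo 11 is 2.

2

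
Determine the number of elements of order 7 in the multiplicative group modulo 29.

6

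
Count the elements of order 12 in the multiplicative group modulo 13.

φ(13) = 13 − 1 = 12 = 2^2 · 3.
In a cyclic group of order 12, there are φ(d) elements of order d for each divisor d of 12, and zero for non-divisors.
12 = 2^2 · 3 divides 12, and φ(12) = 4.

4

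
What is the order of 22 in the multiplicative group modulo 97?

By Lagrange's theorem, ord_97(22) divides φ(97) = 97 − 1 = 96 = 2^5 · 3.
Divisors of 96: 1, 2, 3, 4, 6, 8, 12, 16, 24, 32, 48, 96.
Test each divisor d:
22^1 ≡ 22 (mod 97)
22^2 ≡ 96 (mod 97)
22^3 ≡ 75 (mod 97)
22^4 ≡ 1 (mod 97) ✓
Therefore the multiplicative order of 22 modulo 97 is 4.

4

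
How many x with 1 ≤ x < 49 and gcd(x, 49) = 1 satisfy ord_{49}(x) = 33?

φ(49) = φ(7^2) = 7·(7−1) = 42 = 2 · 3 · 7.
In a cyclic group of order 42, there are φ(d) elements of order d for each divisor d of 42, and zero for non-divisors.
Here 42 is not a multiple of 33, so there are no elements of order 33.

0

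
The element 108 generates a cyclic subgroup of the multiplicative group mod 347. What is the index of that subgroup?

2

Since 108 ∈ (Z/347Z)^×, its order divides φ(347) = 347 − 1 = 346 = 2 · 173.
Divisors of 346: 1, 2, 173, 346.
Compute 108^d (mod 347) for the divisors d until we hit 1:
108^1 ≡ 108 (mod 347)
108^2 ≡ 213 (mod 347)
108^173 ≡ 1 (mod 347) ✓
Thus |⟨108⟩| = ord(108) = 173.
The index is φ(347) / ord(108) = 346 / 173 = 2.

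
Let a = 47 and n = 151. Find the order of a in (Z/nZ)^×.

Since 47 ∈ (Z/151Z)^×, its order divides φ(151) = 151 − 1 = 150 = 2 · 3 · 5^2.
Divisors of 150: 1, 2, 3, 5, 6, 10, 15, 25, 30, 50, 75, 150.
Check 47^d mod 151 for each divisor in increasing order:
47^1 ≡ 47
47^2 ≡ 95
47^3 ≡ 86
47^5 ≡ 16
47^6 ≡ 148
47^10 ≡ 105
47^15 ≡ 19
47^25 ≡ 32
47^30 ≡ 59
47^50 ≡ 118
47^75 ≡ 1
Hence ord(47) = 75.

75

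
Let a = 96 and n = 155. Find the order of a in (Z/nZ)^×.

ord(96) | φ(155) = φ(5·31) = (5−1)·(31−1) = 4·30 = 120 = 2^3 · 3 · 5.
Divisors of 120: 1, 2, 3, 4, 5, 6, 8, 10, 12, 15, 20, 24, 30, 40, 60, 120.
Compute 96^d (mod 155) for the divisors d until we hit 1:
96^1 ≡ 96
96^2 ≡ 71
96^3 ≡ 151
96^4 ≡ 81
96^5 ≡ 26
96^6 ≡ 16
96^8 ≡ 51
96^10 ≡ 56
96^12 ≡ 101
96^15 ≡ 61
96^20 ≡ 36
96^24 ≡ 126
96^30 ≡ 1
The smallest such exponent is 30, so the order of 96 is 30.

30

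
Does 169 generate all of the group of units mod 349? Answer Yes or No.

φ(349) = 349 − 1 = 348 = 2^2 · 3 · 29.
169 is a primitive root mod 349 iff 169^(φ(349)/q) ≢ 1 for every prime q | φ(349), i.e. q ∈ {2, 3, 29}.
169^174 ≡ 1 (mod 349)  [q = 2: ≡ 1 ✗]
169^116 ≡ 122 (mod 349)  [q = 3: ≢ 1 ✓]
169^12 ≡ 171 (mod 349)  [q = 29: ≢ 1 ✓]
169^174 ≡ 1 shows ord(169) | 174, strictly less than φ(349); not a primitive root.

No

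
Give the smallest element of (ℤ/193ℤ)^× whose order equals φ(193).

φ(193) = 193 − 1 = 192 = 2^6 · 3.
g is a primitive root iff g^(192/q) ≢ 1 (mod 193) for each prime q ∈ {2, 3}.
g = 2: 2^96 ≡ 1 — hits 1, so not a primitive root.
g = 3: 3^96 ≡ 1 — hits 1, so not a primitive root.
g = 4: 4^96 ≡ 1 — hits 1, so not a primitive root.
g = 5: 5^96 ≡ 192; 5^64 ≡ 84 — none is 1, so 5 is a primitive root.
So 5 is the smallest generator of (Z/193Z)^×.

5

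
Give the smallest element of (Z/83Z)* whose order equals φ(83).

2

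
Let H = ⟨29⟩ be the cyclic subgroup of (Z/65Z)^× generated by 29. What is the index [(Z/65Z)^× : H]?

By Lagrange's theorem, ord_65(29) divides φ(65) = φ(5·13) = (5−1)·(13−1) = 4·12 = 48 = 2^4 · 3.
Divisors of 48: 1, 2, 3, 4, 6, 8, 12, 16, 24, 48.
Check 29^d mod 65 for each divisor in increasing order:
29^1 ≡ 29
29^2 ≡ 61
29^3 ≡ 14
29^4 ≡ 16
29^6 ≡ 1
The order of 29 is 6, so the subgroup it generates has 6 elements.
[(Z/65Z)^× : ⟨29⟩] = 48/6 = 8.

8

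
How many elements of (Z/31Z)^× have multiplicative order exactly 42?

φ(31) = 31 − 1 = 30 = 2 · 3 · 5.
(Z/31Z)^× is cyclic (|G| = 30); a cyclic group of order m has exactly φ(d) elements of each order d | m, and none otherwise.
Since 42 ∤ 30, the count is 0.

0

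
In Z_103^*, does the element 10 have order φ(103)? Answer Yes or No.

No

φ(103) = 103 − 1 = 102 = 2 · 3 · 17.
10 is a primitive root mod 103 iff 10^(φ(103)/q) ≢ 1 for every prime q | φ(103), i.e. q ∈ {2, 3, 17}.
10^51 ≡ 102 (mod 103)  [q = 2: ≢ 1 ✓]
10^34 ≡ 1 (mod 103)  [q = 3: ≡ 1 ✗]
10^6 ≡ 76 (mod 103)  [q = 17: ≢ 1 ✓]
The check at q = 3 fails, so 10 generates a proper subgroup.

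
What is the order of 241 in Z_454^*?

The order of 241 must divide φ(454) = φ(2)·φ(227) = 1·226 = 226 = 2 · 113.
Divisors of 226: 1, 2, 113, 226.
Compute 241^d (mod 454) for the divisors d until we hit 1:
241^1 ≡ 241
241^2 ≡ 423
241^113 ≡ 453
241^226 ≡ 1
Hence ord(241) = 226.

226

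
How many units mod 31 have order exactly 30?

φ(31) = 31 − 1 = 30 = 2 · 3 · 5.
(Z/31Z)^× is cyclic (|G| = 30); a cyclic group of order m has exactly φ(d) elements of each order d | m, and none otherwise.
30 = 2 · 3 · 5 divides 30, and φ(30) = 8.

8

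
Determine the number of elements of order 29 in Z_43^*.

0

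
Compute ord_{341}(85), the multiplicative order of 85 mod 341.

10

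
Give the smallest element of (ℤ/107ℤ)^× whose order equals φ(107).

2

φ(107) = 107 − 1 = 106 = 2 · 53.
g is a primitive root iff g^(106/q) ≢ 1 (mod 107) for each prime q ∈ {2, 53}.
g = 2: 2^53 ≡ 106; 2^2 ≡ 4 — none is 1, so 2 is a primitive root.
So 2 is the smallest generator of (Z/107Z)^×.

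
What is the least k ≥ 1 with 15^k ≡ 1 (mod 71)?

The order of 15 must divide φ(71) = 71 − 1 = 70 = 2 · 5 · 7.
Divisors of 70: 1, 2, 5, 7, 10, 14, 35, 70.
Check 15^d mod 71 for each divisor in increasing order:
15^1 ≡ 15 (mod 71)
15^2 ≡ 12 (mod 71)
15^5 ≡ 30 (mod 71)
15^7 ≡ 5 (mod 71)
15^10 ≡ 48 (mod 71)
15^14 ≡ 25 (mod 71)
15^35 ≡ 1 (mod 71) ✓
Therefore the multiplicative order of 15 modulo 71 is 35.

35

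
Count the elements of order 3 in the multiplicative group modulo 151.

2

φ(151) = 151 − 1 = 150 = 2 · 3 · 5^2.
(Z/151Z)^× is cyclic (|G| = 150); a cyclic group of order m has exactly φ(d) elements of each order d | m, and none otherwise.
3 | 150, and φ(3) = 3 − 1 = 2.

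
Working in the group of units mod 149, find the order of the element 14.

148

The order of 14 must divide φ(149) = 149 − 1 = 148 = 2^2 · 37.
Divisors of 148: 1, 2, 4, 37, 74, 148.
Compute 14^d (mod 149) for the divisors d until we hit 1:
14^1 ≡ 14 (mod 149)
14^2 ≡ 47 (mod 149)
14^4 ≡ 123 (mod 149)
14^37 ≡ 44 (mod 149)
14^74 ≡ 148 (mod 149)
14^148 ≡ 1 (mod 149) ✓
Therefore the multiplicative order of 14 modulo 149 is 148.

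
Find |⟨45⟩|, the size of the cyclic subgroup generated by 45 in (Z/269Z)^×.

134

The order of 45 must divide φ(269) = 269 − 1 = 268 = 2^2 · 67.
Divisors of 268: 1, 2, 4, 67, 134, 268.
Compute 45^d (mod 269) for the divisors d until we hit 1:
45^1 ≡ 45 (mod 269)
45^2 ≡ 142 (mod 269)
45^4 ≡ 258 (mod 269)
45^67 ≡ 268 (mod 269)
45^134 ≡ 1 (mod 269) ✓
Therefore the multiplicative order of 45 modulo 269 is 134.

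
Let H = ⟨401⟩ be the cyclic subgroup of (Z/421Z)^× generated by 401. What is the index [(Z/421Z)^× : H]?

By Lagrange's theorem, ord_421(401) divides φ(421) = 421 − 1 = 420 = 2^2 · 3 · 5 · 7.
Divisors of 420: 1, 2, 3, 4, 5, 6, 7, 10, 12, 14, 15, 20, 21, 28, 30, 35, 42, 60, 70, 84, 105, 140, 210, 420.
Compute 401^d (mod 421) for the divisors d until we hit 1:
401^1 ≡ 401 (mod 421)
401^2 ≡ 400 (mod 421)
401^3 ≡ 420 (mod 421)
401^4 ≡ 20 (mod 421)
401^5 ≡ 21 (mod 421)
401^6 ≡ 1 (mod 421) ✓
Thus |⟨401⟩| = ord(401) = 6.
Index = |(Z/421Z)^×| / |⟨401⟩| = 420 / 6 = 70.

70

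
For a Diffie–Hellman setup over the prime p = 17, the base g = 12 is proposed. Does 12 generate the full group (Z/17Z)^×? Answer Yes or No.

φ(17) = 17 − 1 = 16 = 2^4.
It suffices to check that the order of 12 is not a proper divisor of 16: compute 12^(16/q) for q ∈ {2}.
12^8 ≡ 16 (mod 17)  [q = 2: ≢ 1 ✓]
All checks pass, so 12 has order 16 and is a primitive root modulo 17.

Yes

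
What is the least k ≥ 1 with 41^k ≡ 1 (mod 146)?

Since 41 ∈ (Z/146Z)^×, its order divides φ(146) = φ(2)·φ(73) = 1·72 = 72 = 2^3 · 3^2.
Divisors of 72: 1, 2, 3, 4, 6, 8, 9, 12, 18, 24, 36, 72.
Evaluate successive powers at the divisors of 72:
41^1 ≡ 41 (mod 146)
41^2 ≡ 75 (mod 146)
41^3 ≡ 9 (mod 146)
41^4 ≡ 77 (mod 146)
41^6 ≡ 81 (mod 146)
41^8 ≡ 89 (mod 146)
41^9 ≡ 145 (mod 146)
41^12 ≡ 137 (mod 146)
41^18 ≡ 1 (mod 146) ✓
So ord_146(41) = 18.

18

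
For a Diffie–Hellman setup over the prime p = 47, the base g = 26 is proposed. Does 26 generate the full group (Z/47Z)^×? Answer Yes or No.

Yes

φ(47) = 47 − 1 = 46 = 2 · 23.
It suffices to check that the order of 26 is not a proper divisor of 46: compute 26^(46/q) for q ∈ {2, 23}.
26^23 ≡ 46 (mod 47)  [q = 2: ≢ 1 ✓]
26^2 ≡ 18 (mod 47)  [q = 23: ≢ 1 ✓]
All checks pass, so 26 has order 46 and is a primitive root modulo 47.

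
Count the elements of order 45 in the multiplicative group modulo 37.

φ(37) = 37 − 1 = 36 = 2^2 · 3^2.
(Z/37Z)^× is cyclic (|G| = 36); a cyclic group of order m has exactly φ(d) elements of each order d | m, and none otherwise.
Here 36 is not a multiple of 45, so there are no elements of order 45.

0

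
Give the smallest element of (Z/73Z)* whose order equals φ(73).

5

φ(73) = 73 − 1 = 72 = 2^3 · 3^2.
g is a primitive root iff g^(72/q) ≢ 1 (mod 73) for each prime q ∈ {2, 3}.
g = 2: 2^36 ≡ 1 — hits 1, so not a primitive root.
g = 3: 3^36 ≡ 1 — hits 1, so not a primitive root.
g = 4: 4^36 ≡ 1 — hits 1, so not a primitive root.
g = 5: 5^36 ≡ 72; 5^24 ≡ 8 — none is 1, so 5 is a primitive root.
Hence the least primitive root of 73 is 5.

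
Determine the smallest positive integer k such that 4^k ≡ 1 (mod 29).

ord(4) | φ(29) = 29 − 1 = 28 = 2^2 · 7.
Divisors of 28: 1, 2, 4, 7, 14, 28.
Evaluate successive powers at the divisors of 28:
4^1 ≡ 4
4^2 ≡ 16
4^4 ≡ 24
4^7 ≡ 28
4^14 ≡ 1
So ord_29(4) = 14.

14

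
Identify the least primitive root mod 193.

5

φ(193) = 193 − 1 = 192 = 2^6 · 3.
Test candidates g = 2, 3, … against the prime factors q ∈ {2, 3} of φ(193): g is a generator iff g^(192/q) ≢ 1 for every such q.
g = 2: 2^96 ≡ 1 — hits 1, so not a primitive root.
g = 3: 3^96 ≡ 1 — hits 1, so not a primitive root.
g = 4: 4^96 ≡ 1 — hits 1, so not a primitive root.
g = 5: 5^96 ≡ 192; 5^64 ≡ 84 — none is 1, so 5 is a primitive root.
So 5 is the smallest generator of (Z/193Z)^×.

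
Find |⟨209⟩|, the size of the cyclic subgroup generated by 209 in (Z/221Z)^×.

16

By Lagrange's theorem, ord_221(209) divides φ(221) = φ(13·17) = (13−1)·(17−1) = 12·16 = 192 = 2^6 · 3.
Divisors of 192: 1, 2, 3, 4, 6, 8, 12, 16, 24, 32, 48, 64, 96, 192.
Check 209^d mod 221 for each divisor in increasing order:
209^1 ≡ 209
209^2 ≡ 144
209^3 ≡ 40
209^4 ≡ 183
209^6 ≡ 53
209^8 ≡ 118
209^12 ≡ 157
209^16 ≡ 1
The smallest such exponent is 16, so the order of 209 is 16.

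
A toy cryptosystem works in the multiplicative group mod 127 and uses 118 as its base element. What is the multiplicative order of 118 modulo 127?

126

The order of 118 must divide φ(127) = 127 − 1 = 126 = 2 · 3^2 · 7.
Divisors of 126: 1, 2, 3, 6, 7, 9, 14, 18, 21, 42, 63, 126.
Compute 118^d (mod 127) for the divisors d until we hit 1:
118^1 ≡ 118
118^2 ≡ 81
118^3 ≡ 33
118^6 ≡ 73
118^7 ≡ 105
118^9 ≡ 123
118^14 ≡ 103
118^18 ≡ 16
118^21 ≡ 20
118^42 ≡ 19
118^63 ≡ 126
118^126 ≡ 1
Hence ord(118) = 126.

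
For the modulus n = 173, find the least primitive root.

2

φ(173) = 173 − 1 = 172 = 2^2 · 43.
Test candidates g = 2, 3, … against the prime factors q ∈ {2, 43} of φ(173): g is a generator iff g^(172/q) ≢ 1 for every such q.
g = 2: 2^86 ≡ 172; 2^4 ≡ 16 — none is 1, so 2 is a primitive root.
The smallest primitive root modulo 173 is 2.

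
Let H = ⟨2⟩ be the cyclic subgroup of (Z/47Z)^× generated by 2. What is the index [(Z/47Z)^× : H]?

By Lagrange's theorem, ord_47(2) divides φ(47) = 47 − 1 = 46 = 2 · 23.
Divisors of 46: 1, 2, 23, 46.
Check 2^d mod 47 for each divisor in increasing order:
2^1 ≡ 2 (mod 47)
2^2 ≡ 4 (mod 47)
2^23 ≡ 1 (mod 47) ✓
So ord_47(2) = 23, hence |⟨2⟩| = 23.
[(Z/47Z)^× : ⟨2⟩] = 46/23 = 2.

2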